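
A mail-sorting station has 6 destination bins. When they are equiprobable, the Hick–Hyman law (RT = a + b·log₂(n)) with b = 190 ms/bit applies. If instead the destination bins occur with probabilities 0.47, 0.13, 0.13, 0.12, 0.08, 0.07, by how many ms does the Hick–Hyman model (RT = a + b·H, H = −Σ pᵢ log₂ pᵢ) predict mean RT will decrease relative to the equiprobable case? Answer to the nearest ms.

Equiprobable entropy H₀ = log₂ 6 = 2.5850 bits.
Skewed entropy H = −Σ pᵢ log₂ pᵢ = 2.2044 bits.
ΔRT = b·(H₀ − H) = 190 × 0.3806 = 72.31 ms.

72 ms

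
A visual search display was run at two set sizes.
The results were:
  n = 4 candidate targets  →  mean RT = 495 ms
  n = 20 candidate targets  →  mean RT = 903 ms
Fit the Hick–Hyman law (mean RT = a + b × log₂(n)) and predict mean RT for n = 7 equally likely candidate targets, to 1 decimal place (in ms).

With log₂ n on the abscissa the relation is linear; from the two conditions:
  b = (903 − 495) / (log₂ 20 − log₂ 4) = 408 / (4.3219 − 2) = 175.716 ms/bit
  a = 495 − 175.716 × 2 = 143.568 ms
Then RT(7) = 143.568 + 175.716 × log₂ 7 = 143.568 + 175.716 × 2.8074 ≈ 636.865 ms.

636.9 ms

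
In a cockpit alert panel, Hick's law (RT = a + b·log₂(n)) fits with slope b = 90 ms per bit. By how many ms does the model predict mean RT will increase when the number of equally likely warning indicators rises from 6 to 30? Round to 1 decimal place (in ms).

209.0 ms

ΔRT = (a + b log₂ n₂) − (a + b log₂ n₁) = b·(log₂ n₂ − log₂ n₁).
log₂(30) − log₂(6) = 4.9069 − 2.5850 = 2.3219.
ΔRT = 90 × 2.3219 = 208.974 ms.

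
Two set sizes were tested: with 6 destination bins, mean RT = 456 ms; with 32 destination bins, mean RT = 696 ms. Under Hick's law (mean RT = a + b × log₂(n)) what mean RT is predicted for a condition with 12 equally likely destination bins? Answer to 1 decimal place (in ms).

RT is linear in log₂ n, so two points fix the line:
  b = (696 − 456) / (log₂ 32 − log₂ 6) = 240 / (5 − 2.5850) = 99.377 ms/bit
  a = 456 − 99.377 × 2.5850 = 199.113 ms
Then RT(12) = 199.113 + 99.377 × log₂ 12 = 199.113 + 99.377 × 3.5850 ≈ 555.377 ms.

555.4 ms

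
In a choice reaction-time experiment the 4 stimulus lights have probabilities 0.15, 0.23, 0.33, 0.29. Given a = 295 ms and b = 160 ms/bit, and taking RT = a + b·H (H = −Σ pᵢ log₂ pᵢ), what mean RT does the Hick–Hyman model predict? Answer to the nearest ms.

Entropy contributions −pᵢ log₂ pᵢ: 0.4105, 0.4877, 0.5278, 0.5179; sum H = 1.9439 bits.
RT = a + bH = 295 + 160·1.9439 = 606.03 ms.

606 ms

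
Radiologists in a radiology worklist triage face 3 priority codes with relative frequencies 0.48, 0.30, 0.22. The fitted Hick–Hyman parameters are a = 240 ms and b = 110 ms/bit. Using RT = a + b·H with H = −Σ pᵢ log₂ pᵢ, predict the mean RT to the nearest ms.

Entropy contributions −pᵢ log₂ pᵢ: 0.5083, 0.5211, 0.4806; sum H = 1.5099 bits.
RT = a + bH = 240 + 110·1.5099 = 406.09 ms.

406 ms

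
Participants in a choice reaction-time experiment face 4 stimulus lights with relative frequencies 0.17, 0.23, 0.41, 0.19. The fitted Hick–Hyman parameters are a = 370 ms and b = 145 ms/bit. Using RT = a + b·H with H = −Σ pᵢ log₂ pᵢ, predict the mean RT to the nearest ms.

Entropy contributions −pᵢ log₂ pᵢ: 0.4346, 0.4877, 0.5274, 0.4552; sum H = 1.9049 bits.
RT = a + bH = 370 + 145·1.9049 = 646.21 ms.

646 ms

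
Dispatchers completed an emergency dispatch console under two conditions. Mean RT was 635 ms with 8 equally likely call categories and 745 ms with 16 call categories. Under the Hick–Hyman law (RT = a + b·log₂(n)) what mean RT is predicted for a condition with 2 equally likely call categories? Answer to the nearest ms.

415 ms

RT is linear in log₂ n, so two points fix the line:
  b = (745 − 635) / (log₂ 16 − log₂ 8) = 110 / (4 − 3) = 110 ms/bit
  a = 635 − 110 × 3 = 305 ms
Then RT(2) = 305 + 110 × log₂ 2 = 305 + 110 × 1 ≈ 415.000 ms.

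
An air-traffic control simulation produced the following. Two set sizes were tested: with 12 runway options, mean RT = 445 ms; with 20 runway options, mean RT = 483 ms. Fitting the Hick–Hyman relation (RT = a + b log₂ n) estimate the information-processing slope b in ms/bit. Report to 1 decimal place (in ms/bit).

The slope on a log₂ axis is (483 − 445) / (4.3219 − 3.5850) = 51.563 ms/bit.

51.6 ms/bit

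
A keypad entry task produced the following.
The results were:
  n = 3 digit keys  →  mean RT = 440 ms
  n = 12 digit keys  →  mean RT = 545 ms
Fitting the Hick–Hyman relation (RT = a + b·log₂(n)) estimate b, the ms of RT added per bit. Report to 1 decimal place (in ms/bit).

Slope: b = (545 − 440) / (log₂ 12 − log₂ 3) = 105/2.0000 = 52.500 ms/bit.

52.5 ms/bit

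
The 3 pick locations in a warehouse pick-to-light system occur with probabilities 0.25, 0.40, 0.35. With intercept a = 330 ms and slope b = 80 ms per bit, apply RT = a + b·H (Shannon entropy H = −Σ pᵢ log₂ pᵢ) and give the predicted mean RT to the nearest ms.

Entropy contributions −pᵢ log₂ pᵢ: 0.5000, 0.5288, 0.5301; sum H = 1.5589 bits.
RT = a + bH = 330 + 80·1.5589 = 454.71 ms.

455 ms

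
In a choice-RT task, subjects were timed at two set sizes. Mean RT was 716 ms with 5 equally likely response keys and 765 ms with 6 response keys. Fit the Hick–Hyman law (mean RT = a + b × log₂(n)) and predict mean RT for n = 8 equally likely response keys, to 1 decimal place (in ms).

With log₂ n on the abscissa the relation is linear; from the two conditions:
  b = (765 − 716) / (log₂ 6 − log₂ 5) = 49 / (2.5850 − 2.3219) = 186.287 ms/bit
  a = 716 − 186.287 × 2.3219 = 283.454 ms
Then RT(8) = 283.454 + 186.287 × log₂ 8 = 283.454 + 186.287 × 3 ≈ 842.316 ms.

842.3 ms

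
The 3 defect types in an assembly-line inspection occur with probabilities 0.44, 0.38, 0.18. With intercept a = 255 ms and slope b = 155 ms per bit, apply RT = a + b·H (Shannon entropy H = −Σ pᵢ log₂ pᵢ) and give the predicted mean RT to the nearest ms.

487 ms

Entropy contributions −pᵢ log₂ pᵢ: 0.5211, 0.5305, 0.4453; sum H = 1.4969 bits.
RT = a + bH = 255 + 155·1.4969 = 487.02 ms.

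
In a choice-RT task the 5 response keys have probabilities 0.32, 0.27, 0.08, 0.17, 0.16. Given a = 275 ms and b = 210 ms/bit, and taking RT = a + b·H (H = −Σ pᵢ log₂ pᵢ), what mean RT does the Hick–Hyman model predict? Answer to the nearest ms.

Entropy contributions −pᵢ log₂ pᵢ: 0.5260, 0.5100, 0.2915, 0.4346, 0.4230; sum H = 2.1852 bits.
RT = a + bH = 275 + 210·2.1852 = 733.89 ms.

734 ms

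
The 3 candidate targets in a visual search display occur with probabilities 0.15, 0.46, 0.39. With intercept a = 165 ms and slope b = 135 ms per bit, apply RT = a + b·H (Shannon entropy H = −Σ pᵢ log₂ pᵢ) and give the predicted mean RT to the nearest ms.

362 ms

Entropy contributions −pᵢ log₂ pᵢ: 0.4105, 0.5153, 0.5298; sum H = 1.4557 bits.
RT = a + bH = 165 + 135·1.4557 = 361.52 ms.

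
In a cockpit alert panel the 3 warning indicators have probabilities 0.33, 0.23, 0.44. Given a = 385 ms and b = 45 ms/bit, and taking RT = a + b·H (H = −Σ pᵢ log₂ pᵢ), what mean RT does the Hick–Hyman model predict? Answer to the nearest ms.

Entropy contributions −pᵢ log₂ pᵢ: 0.5278, 0.4877, 0.5211; sum H = 1.5366 bits.
RT = a + bH = 385 + 45·1.5366 = 454.15 ms.

454 ms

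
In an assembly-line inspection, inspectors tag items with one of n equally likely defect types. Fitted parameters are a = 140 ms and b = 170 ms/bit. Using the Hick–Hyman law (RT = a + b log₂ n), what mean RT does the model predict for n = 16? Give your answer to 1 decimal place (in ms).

log₂(16) = 4 bits, so RT = 140 + 170 × 4 ≈ 820.000 ms.

820.0 ms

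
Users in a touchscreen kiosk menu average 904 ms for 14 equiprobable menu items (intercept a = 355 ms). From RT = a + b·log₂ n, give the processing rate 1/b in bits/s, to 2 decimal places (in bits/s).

6.94 bits/s

Choice component = 904 − 355 = 549 ms over log₂(14) = 3.8074 bits.
b = 549 / 3.8074 = 144.195 ms/bit, so 1/b = 6.935 bits/s.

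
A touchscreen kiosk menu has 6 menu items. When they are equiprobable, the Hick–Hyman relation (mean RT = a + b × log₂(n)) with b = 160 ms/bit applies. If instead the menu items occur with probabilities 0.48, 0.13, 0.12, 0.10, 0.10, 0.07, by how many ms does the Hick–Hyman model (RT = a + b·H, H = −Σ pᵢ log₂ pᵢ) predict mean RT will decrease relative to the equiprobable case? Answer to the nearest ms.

63 ms

Equiprobable entropy H₀ = log₂ 6 = 2.5850 bits.
Skewed entropy H = −Σ pᵢ log₂ pᵢ = 2.1909 bits.
ΔRT = b·(H₀ − H) = 160 × 0.3940 = 63.05 ms.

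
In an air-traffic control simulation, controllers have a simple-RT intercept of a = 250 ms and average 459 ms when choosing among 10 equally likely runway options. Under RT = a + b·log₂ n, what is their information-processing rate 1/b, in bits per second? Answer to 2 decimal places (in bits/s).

15.89 bits/s

b = (459 − 250)/log₂ 10 = 209/3.3219 = 62.915 ms per bit = 0.06292 s/bit; the reciprocal is 15.894 bits/s.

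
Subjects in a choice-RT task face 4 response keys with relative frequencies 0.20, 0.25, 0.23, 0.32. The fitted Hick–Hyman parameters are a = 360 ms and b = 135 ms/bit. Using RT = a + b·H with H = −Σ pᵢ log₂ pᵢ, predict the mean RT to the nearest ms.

Entropy contributions −pᵢ log₂ pᵢ: 0.4644, 0.5000, 0.4877, 0.5260; sum H = 1.9781 bits.
RT = a + bH = 360 + 135·1.9781 = 627.04 ms.

627 ms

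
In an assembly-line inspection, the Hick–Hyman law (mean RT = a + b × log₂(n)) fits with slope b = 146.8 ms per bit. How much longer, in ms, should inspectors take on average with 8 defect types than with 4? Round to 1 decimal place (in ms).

146.8 ms

ΔRT = (a + b log₂ n₂) − (a + b log₂ n₁) = b·(log₂ n₂ − log₂ n₁).
log₂(8) − log₂(4) = log₂(8/4) = log₂(2) = 1.
ΔRT = 146.8 × 1.0000 = 146.800 ms.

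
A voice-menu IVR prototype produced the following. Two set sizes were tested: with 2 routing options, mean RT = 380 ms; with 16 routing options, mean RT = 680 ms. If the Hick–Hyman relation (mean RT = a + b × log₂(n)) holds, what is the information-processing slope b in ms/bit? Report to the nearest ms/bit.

b = (RT₂ − RT₁)/(log₂ n₂ − log₂ n₁) = (680 − 380)/(4 − 1) = 100 ms/bit.

100 ms/bit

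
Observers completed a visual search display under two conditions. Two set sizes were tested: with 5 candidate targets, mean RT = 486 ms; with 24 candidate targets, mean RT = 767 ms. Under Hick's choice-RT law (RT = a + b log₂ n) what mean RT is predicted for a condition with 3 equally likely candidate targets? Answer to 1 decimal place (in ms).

With log₂ n on the abscissa the relation is linear; from the two conditions:
  b = (767 − 486) / (log₂ 24 − log₂ 5) = 281 / (4.5850 − 2.3219) = 124.170 ms/bit
  a = 486 − 124.170 × 2.3219 = 197.687 ms
Then RT(3) = 197.687 + 124.170 × log₂ 3 = 197.687 + 124.170 × 1.5850 ≈ 394.491 ms.

394.5 ms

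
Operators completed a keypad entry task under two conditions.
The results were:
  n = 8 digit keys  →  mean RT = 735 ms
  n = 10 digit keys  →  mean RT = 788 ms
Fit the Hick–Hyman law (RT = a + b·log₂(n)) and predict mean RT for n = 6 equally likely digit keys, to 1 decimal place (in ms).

666.7 ms

RT is linear in log₂ n, so two points fix the line:
  b = (788 − 735) / (log₂ 10 − log₂ 8) = 53 / (3.3219 − 3) = 164.633 ms/bit
  a = 735 − 164.633 × 3 = 241.101 ms
Then RT(6) = 241.101 + 164.633 × log₂ 6 = 241.101 + 164.633 × 2.5850 ≈ 666.671 ms.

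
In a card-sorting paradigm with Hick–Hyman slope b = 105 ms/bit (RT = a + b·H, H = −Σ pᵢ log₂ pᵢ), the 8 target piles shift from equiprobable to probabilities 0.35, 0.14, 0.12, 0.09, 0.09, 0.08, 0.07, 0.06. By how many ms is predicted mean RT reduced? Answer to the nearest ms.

29 ms

Equiprobable entropy H₀ = log₂ 8 = 3.0000 bits.
Skewed entropy H = −Σ pᵢ log₂ pᵢ = 2.7232 bits.
ΔRT = b·(H₀ − H) = 105 × 0.2768 = 29.07 ms.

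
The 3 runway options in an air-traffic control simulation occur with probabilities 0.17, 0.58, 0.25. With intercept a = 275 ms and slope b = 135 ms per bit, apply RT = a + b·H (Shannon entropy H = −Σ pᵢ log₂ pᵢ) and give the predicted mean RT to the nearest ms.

H = 0.17·log₂(1/0.17) + 0.58·log₂(1/0.58) + 0.25·log₂(1/0.25) = 1.3904 bits.
RT = 275 + 135 × 1.3904 = 462.70 ms.

463 ms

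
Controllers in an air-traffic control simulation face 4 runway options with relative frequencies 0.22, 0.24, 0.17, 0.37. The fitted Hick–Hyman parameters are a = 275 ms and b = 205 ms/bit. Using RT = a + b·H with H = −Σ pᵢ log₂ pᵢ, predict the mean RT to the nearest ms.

Entropy contributions −pᵢ log₂ pᵢ: 0.4806, 0.4941, 0.4346, 0.5307; sum H = 1.9400 bits.
RT = a + bH = 275 + 205·1.9400 = 672.70 ms.

673 ms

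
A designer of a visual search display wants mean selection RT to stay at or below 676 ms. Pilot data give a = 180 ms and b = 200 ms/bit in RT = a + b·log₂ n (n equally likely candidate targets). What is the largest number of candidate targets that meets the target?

Information budget: (676 − 180)/200 = 2.4800 bits, so n ≤ 2^2.4800 = 5.579 → at most 5.

5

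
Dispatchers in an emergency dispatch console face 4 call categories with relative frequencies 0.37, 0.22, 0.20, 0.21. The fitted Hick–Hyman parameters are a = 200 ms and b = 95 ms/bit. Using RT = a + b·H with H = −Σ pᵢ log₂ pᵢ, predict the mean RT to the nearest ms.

Entropy contributions −pᵢ log₂ pᵢ: 0.5307, 0.4806, 0.4644, 0.4728; sum H = 1.9485 bits.
RT = a + bH = 200 + 95·1.9485 = 385.11 ms.

385 ms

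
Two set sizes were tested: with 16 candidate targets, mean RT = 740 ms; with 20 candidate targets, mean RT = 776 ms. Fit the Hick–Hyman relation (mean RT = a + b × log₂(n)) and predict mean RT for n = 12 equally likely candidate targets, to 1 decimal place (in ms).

693.6 ms

RT is linear in log₂ n, so two points fix the line:
  b = (776 − 740) / (log₂ 20 − log₂ 16) = 36 / (4.3219 − 4) = 111.826 ms/bit
  a = 740 − 111.826 × 4 = 292.695 ms
Then RT(12) = 292.695 + 111.826 × log₂ 12 = 292.695 + 111.826 × 3.5850 ≈ 693.588 ms.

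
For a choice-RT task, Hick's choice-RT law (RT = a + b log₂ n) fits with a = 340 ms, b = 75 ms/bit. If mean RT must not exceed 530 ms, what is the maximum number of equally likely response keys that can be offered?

5

Information budget: (530 − 340)/75 = 2.5333 bits, so n ≤ 2^2.5333 = 5.789 → at most 5.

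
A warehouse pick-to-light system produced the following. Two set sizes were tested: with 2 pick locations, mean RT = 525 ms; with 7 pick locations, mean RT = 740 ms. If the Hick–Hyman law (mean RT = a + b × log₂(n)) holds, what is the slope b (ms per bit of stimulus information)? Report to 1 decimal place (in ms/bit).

119.0 ms/bit

Slope: b = (740 − 525) / (log₂ 7 − log₂ 2) = 215/1.8074 = 118.958 ms/bit.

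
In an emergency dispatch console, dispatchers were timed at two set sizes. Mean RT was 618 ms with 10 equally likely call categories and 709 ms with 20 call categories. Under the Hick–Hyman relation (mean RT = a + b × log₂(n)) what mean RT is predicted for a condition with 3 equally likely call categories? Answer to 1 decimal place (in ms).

RT is linear in log₂ n, so two points fix the line:
  b = (709 − 618) / (log₂ 20 − log₂ 10) = 91 / (4.3219 − 3.3219) = 91.000 ms/bit
  a = 618 − 91.000 × 3.3219 = 315.705 ms
Then RT(3) = 315.705 + 91.000 × log₂ 3 = 315.705 + 91.000 × 1.5850 ≈ 459.936 ms.

459.9 ms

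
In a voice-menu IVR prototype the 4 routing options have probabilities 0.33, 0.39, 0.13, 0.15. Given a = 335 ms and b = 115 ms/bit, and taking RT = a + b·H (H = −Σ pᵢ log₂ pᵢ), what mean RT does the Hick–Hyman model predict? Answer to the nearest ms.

548 ms

Entropy contributions −pᵢ log₂ pᵢ: 0.5278, 0.5298, 0.3826, 0.4105; sum H = 1.8508 bits.
RT = a + bH = 335 + 115·1.8508 = 547.84 ms.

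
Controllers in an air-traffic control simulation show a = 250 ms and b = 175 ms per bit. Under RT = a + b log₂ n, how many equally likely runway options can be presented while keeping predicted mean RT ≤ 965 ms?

16

Set 250 + 175·log₂ n ≤ 965 → log₂ n ≤ (965 − 250)/175 = 4.0857.
So n ≤ 2^4.0857 = 16.979; the largest integer n is 16.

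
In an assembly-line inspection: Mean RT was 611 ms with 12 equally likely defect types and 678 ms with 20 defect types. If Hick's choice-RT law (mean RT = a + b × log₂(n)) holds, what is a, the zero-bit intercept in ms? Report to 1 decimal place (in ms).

285.1 ms

The slope on a log₂ axis is (678 − 611) / (4.3219 − 3.5850) = 90.913 ms/bit.
a = RT₁ − b·log₂ n₁ = 611 − 90.913 × 3.5850 = 285.079 ms.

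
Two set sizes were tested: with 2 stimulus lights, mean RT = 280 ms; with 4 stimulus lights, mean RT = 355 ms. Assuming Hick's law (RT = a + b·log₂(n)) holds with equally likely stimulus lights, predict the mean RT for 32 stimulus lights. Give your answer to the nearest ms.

580 ms

RT is linear in log₂ n, so two points fix the line:
  b = (355 − 280) / (log₂ 4 − log₂ 2) = 75 / (2 − 1) = 75 ms/bit
  a = 280 − 75 × 1 = 205 ms
Then RT(32) = 205 + 75 × log₂ 32 = 205 + 75 × 5 ≈ 580.000 ms.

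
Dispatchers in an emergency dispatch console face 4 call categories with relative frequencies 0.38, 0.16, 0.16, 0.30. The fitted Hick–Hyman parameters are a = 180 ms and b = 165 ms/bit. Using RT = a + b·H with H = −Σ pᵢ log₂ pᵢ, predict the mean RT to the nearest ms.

493 ms

H = 0.38·log₂(1/0.38) + 0.16·log₂(1/0.16) + 0.16·log₂(1/0.16) + 0.30·log₂(1/0.30) = 1.8976 bits.
RT = 180 + 165 × 1.8976 = 493.10 ms.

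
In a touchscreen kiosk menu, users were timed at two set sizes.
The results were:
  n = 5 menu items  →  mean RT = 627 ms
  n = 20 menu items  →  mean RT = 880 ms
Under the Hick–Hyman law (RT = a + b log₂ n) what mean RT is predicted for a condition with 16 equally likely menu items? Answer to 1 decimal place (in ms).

Solve the two-equation system in a and b:
  b = (880 − 627) / (log₂ 20 − log₂ 5) = 253 / (4.3219 − 2.3219) = 126.500 ms/bit
  a = 627 − 126.500 × 2.3219 = 333.276 ms
Then RT(16) = 333.276 + 126.500 × log₂ 16 = 333.276 + 126.500 × 4 ≈ 839.276 ms.

839.3 ms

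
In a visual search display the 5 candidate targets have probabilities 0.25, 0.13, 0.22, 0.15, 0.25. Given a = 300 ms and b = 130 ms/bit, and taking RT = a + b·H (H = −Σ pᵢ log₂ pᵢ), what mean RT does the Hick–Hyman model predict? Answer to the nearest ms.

596 ms

Entropy contributions −pᵢ log₂ pᵢ: 0.5000, 0.3826, 0.4806, 0.4105, 0.5000; sum H = 2.2738 bits.
RT = a + bH = 300 + 130·2.2738 = 595.59 ms.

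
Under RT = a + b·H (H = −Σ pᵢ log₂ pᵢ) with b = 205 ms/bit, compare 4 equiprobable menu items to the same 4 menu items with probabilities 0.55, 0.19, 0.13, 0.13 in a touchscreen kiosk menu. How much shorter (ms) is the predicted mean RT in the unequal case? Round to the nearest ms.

Equiprobable entropy H₀ = log₂ 4 = 2.0000 bits.
Skewed entropy H = −Σ pᵢ log₂ pᵢ = 1.6949 bits.
ΔRT = b·(H₀ − H) = 205 × 0.3051 = 62.55 ms.

63 ms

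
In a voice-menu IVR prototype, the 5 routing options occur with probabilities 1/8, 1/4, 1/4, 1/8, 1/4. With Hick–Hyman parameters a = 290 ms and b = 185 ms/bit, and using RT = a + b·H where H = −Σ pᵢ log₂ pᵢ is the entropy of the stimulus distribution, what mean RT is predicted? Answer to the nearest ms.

H = −Σ pᵢ log₂ pᵢ = 0.125·3 + 0.25·2 + 0.25·2 + 0.125·3 + 0.25·2 = 2.250 bits.
RT = 290 + 185 × 2.250 = 706.25 ms.

706 ms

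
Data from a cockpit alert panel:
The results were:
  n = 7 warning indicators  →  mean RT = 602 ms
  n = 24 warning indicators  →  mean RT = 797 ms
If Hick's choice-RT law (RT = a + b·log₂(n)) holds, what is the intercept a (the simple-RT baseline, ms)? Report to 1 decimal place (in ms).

294.0 ms

Slope: b = (797 − 602) / (log₂ 24 − log₂ 7) = 195/1.7776 = 109.698 ms/bit.
Intercept: a = 602 − 109.698·log₂(7) = 294.039 ms.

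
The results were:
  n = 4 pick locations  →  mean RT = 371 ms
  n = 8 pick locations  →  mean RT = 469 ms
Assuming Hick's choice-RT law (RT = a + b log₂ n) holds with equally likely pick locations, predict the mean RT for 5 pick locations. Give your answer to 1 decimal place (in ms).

Solve the two-equation system in a and b:
  b = (469 − 371) / (log₂ 8 − log₂ 4) = 98 / (3 − 2) = 98.000 ms/bit
  a = 371 − 98.000 × 2 = 175.000 ms
Then RT(5) = 175.000 + 98.000 × log₂ 5 = 175.000 + 98.000 × 2.3219 ≈ 402.549 ms.

402.5 ms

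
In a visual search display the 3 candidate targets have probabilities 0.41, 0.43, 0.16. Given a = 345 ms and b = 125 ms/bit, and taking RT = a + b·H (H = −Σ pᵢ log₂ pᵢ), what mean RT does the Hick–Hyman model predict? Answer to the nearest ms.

Entropy contributions −pᵢ log₂ pᵢ: 0.5274, 0.5236, 0.4230; sum H = 1.4740 bits.
RT = a + bH = 345 + 125·1.4740 = 529.25 ms.

529 ms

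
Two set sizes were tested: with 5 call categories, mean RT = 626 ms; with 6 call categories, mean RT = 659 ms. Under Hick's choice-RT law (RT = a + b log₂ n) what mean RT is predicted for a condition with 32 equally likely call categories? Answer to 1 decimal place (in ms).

With log₂ n on the abscissa the relation is linear; from the two conditions:
  b = (659 − 626) / (log₂ 6 − log₂ 5) = 33 / (2.5850 − 2.3219) = 125.459 ms/bit
  a = 626 − 125.459 × 2.3219 = 334.694 ms
Then RT(32) = 334.694 + 125.459 × log₂ 32 = 334.694 + 125.459 × 5 ≈ 961.988 ms.

962.0 ms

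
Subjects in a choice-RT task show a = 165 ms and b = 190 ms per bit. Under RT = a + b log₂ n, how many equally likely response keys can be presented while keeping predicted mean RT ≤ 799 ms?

10

190·log₂ n ≤ 799 − 165 = 634, giving log₂ n ≤ 3.3368 and n ≤ 10.104. The largest whole number is 10.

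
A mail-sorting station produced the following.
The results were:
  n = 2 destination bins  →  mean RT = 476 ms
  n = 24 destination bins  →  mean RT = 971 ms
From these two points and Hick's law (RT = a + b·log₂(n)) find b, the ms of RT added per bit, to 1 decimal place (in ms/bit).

138.1 ms/bit

The slope on a log₂ axis is (971 − 476) / (4.5850 − 1) = 138.077 ms/bit.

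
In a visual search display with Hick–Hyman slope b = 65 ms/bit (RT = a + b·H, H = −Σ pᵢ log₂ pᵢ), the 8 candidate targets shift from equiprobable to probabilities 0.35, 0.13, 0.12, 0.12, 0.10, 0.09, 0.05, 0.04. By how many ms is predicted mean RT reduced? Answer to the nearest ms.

20 ms

Equiprobable entropy H₀ = log₂ 8 = 3.0000 bits.
Skewed entropy H = −Σ pᵢ log₂ pᵢ = 2.6936 bits.
ΔRT = b·(H₀ − H) = 65 × 0.3064 = 19.92 ms.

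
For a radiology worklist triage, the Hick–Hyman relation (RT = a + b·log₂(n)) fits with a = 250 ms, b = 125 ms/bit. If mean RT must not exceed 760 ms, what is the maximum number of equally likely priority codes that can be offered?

16

125·log₂ n ≤ 760 − 250 = 510, giving log₂ n ≤ 4.0800 and n ≤ 16.912. The largest whole number is 16.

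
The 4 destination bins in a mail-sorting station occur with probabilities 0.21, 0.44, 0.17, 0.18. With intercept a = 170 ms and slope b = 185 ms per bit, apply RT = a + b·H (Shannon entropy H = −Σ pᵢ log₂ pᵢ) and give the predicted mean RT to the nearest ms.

517 ms

Entropy contributions −pᵢ log₂ pᵢ: 0.4728, 0.5211, 0.4346, 0.4453; sum H = 1.8739 bits.
RT = a + bH = 170 + 185·1.8739 = 516.66 ms.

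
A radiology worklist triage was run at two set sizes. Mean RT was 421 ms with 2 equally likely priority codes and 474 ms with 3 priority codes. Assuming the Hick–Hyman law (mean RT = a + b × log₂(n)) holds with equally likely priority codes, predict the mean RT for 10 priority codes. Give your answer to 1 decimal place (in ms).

RT is linear in log₂ n, so two points fix the line:
  b = (474 − 421) / (log₂ 3 − log₂ 2) = 53 / (1.5850 − 1) = 90.604 ms/bit
  a = 421 − 90.604 × 1 = 330.396 ms
Then RT(10) = 330.396 + 90.604 × log₂ 10 = 330.396 + 90.604 × 3.3219 ≈ 631.376 ms.

631.4 ms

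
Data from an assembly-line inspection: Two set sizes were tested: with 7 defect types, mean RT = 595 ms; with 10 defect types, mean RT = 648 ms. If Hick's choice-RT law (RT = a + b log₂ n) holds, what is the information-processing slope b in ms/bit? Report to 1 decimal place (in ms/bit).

103.0 ms/bit

Slope: b = (648 − 595) / (log₂ 10 − log₂ 7) = 53/0.5146 = 102.998 ms/bit.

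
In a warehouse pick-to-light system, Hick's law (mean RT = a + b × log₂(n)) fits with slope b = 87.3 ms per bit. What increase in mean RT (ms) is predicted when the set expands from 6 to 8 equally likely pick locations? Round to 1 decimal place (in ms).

ΔRT = (a + b log₂ n₂) − (a + b log₂ n₁) = b·(log₂ n₂ − log₂ n₁).
log₂(8) − log₂(6) = 3 − 2.5850 = 0.4150.
ΔRT = 87.3 × 0.4150 = 36.233 ms.

36.2 ms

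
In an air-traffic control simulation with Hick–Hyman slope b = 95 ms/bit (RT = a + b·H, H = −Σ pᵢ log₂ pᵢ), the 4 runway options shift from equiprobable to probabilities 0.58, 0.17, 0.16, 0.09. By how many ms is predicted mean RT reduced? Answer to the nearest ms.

36 ms

The RT saving is b·ΔH. Equiprobable H₀ = log₂(4) = 2.0000 bits; with the given probabilities H = 1.6261 bits.
b·(H₀ − H) = 95 × (2.0000 − 1.6261) = 35.52 ms.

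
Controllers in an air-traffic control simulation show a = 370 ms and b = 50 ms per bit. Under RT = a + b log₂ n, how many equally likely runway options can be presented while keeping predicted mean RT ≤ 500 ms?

Information budget: (500 − 370)/50 = 2.6000 bits, so n ≤ 2^2.6000 = 6.063 → at most 6.

6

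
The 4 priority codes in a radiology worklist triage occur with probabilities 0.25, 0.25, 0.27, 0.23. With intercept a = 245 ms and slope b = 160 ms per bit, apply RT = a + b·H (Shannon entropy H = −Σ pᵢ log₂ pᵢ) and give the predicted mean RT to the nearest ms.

Entropy contributions −pᵢ log₂ pᵢ: 0.5000, 0.5000, 0.5100, 0.4877; sum H = 1.9977 bits.
RT = a + bH = 245 + 160·1.9977 = 564.63 ms.

565 ms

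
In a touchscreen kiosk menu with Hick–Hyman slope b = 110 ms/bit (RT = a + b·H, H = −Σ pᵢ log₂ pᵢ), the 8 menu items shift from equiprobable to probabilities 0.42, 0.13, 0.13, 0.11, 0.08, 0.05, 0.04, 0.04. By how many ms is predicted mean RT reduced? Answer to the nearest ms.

53 ms

The RT saving is b·ΔH. Equiprobable H₀ = log₂(8) = 3.0000 bits; with the given probabilities H = 2.5203 bits.
b·(H₀ − H) = 110 × (3.0000 − 2.5203) = 52.76 ms.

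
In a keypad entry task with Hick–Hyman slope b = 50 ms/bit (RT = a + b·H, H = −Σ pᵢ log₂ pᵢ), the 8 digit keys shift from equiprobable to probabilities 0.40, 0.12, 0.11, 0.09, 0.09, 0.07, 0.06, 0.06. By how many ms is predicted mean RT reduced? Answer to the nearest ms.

The RT saving is b·ΔH. Equiprobable H₀ = log₂(8) = 3.0000 bits; with the given probabilities H = 2.6271 bits.
b·(H₀ − H) = 50 × (3.0000 − 2.6271) = 18.65 ms.

19 ms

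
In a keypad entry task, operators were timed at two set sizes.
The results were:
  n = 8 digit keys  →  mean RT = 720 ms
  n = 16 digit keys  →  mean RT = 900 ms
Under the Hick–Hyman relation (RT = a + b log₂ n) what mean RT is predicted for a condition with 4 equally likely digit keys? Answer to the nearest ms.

540 ms

Solve the two-equation system in a and b:
  b = (900 − 720) / (log₂ 16 − log₂ 8) = 180 / (4 − 3) = 180 ms/bit
  a = 720 − 180 × 3 = 180 ms
Then RT(4) = 180 + 180 × log₂ 4 = 180 + 180 × 2 ≈ 540.000 ms.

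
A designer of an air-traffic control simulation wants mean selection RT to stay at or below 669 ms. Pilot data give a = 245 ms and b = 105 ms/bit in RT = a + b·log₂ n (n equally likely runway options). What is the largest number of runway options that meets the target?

16

105·log₂ n ≤ 669 − 245 = 424, giving log₂ n ≤ 4.0381 and n ≤ 16.428. The largest whole number is 16.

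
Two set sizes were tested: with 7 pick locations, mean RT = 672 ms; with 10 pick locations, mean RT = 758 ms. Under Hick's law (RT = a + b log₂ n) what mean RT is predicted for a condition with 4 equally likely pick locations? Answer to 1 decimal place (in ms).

537.1 ms

RT is linear in log₂ n, so two points fix the line:
  b = (758 − 672) / (log₂ 10 − log₂ 7) = 86 / (3.3219 − 2.8074) = 167.129 ms/bit
  a = 672 − 167.129 × 2.8074 = 202.810 ms
Then RT(4) = 202.810 + 167.129 × log₂ 4 = 202.810 + 167.129 × 2 ≈ 537.068 ms.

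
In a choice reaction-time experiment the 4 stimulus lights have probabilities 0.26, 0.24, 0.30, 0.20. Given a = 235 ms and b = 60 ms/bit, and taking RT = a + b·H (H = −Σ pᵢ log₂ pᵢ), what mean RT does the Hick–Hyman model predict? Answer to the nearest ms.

354 ms

Entropy contributions −pᵢ log₂ pᵢ: 0.5053, 0.4941, 0.5211, 0.4644; sum H = 1.9849 bits.
RT = a + bH = 235 + 60·1.9849 = 354.09 ms.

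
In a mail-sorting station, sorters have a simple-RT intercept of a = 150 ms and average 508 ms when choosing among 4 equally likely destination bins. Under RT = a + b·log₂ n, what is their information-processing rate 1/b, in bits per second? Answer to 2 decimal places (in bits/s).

b = (508 − 150)/log₂ 4 = 358/2 = 179.000 ms per bit = 0.17900 s/bit; the reciprocal is 5.587 bits/s.

5.59 bits/s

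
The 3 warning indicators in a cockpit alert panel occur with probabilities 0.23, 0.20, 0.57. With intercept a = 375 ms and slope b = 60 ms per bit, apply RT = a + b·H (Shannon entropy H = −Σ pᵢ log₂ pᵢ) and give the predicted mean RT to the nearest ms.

460 ms

Entropy contributions −pᵢ log₂ pᵢ: 0.4877, 0.4644, 0.4623; sum H = 1.4143 bits.
RT = a + bH = 375 + 60·1.4143 = 459.86 ms.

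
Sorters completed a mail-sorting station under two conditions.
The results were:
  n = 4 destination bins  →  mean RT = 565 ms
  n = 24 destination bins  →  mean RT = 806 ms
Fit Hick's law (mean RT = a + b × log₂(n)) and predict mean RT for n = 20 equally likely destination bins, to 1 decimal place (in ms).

781.5 ms

RT is linear in log₂ n, so two points fix the line:
  b = (806 − 565) / (log₂ 24 − log₂ 4) = 241 / (4.5850 − 2) = 93.232 ms/bit
  a = 565 − 93.232 × 2 = 378.537 ms
Then RT(20) = 378.537 + 93.232 × log₂ 20 = 378.537 + 93.232 × 4.3219 ≈ 781.477 ms.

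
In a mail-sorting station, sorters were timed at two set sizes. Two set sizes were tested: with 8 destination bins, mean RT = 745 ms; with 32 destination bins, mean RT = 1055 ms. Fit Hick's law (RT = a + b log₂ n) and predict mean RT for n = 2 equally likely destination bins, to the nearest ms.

With log₂ n on the abscissa the relation is linear; from the two conditions:
  b = (1055 − 745) / (log₂ 32 − log₂ 8) = 310 / (5 − 3) = 155 ms/bit
  a = 745 − 155 × 3 = 280 ms
Then RT(2) = 280 + 155 × log₂ 2 = 280 + 155 × 1 ≈ 435.000 ms.

435 ms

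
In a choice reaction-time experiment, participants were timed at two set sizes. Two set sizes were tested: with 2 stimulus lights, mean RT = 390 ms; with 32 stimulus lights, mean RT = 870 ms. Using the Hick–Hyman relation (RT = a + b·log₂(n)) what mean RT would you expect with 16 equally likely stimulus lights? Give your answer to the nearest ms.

750 ms

With log₂ n on the abscissa the relation is linear; from the two conditions:
  b = (870 − 390) / (log₂ 32 − log₂ 2) = 480 / (5 − 1) = 120 ms/bit
  a = 390 − 120 × 1 = 270 ms
Then RT(16) = 270 + 120 × log₂ 16 = 270 + 120 × 4 ≈ 750.000 ms.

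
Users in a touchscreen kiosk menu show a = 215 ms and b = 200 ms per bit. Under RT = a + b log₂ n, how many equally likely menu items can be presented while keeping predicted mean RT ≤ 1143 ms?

24

200·log₂ n ≤ 1143 − 215 = 928, giving log₂ n ≤ 4.6400 and n ≤ 24.933. The largest whole number is 24.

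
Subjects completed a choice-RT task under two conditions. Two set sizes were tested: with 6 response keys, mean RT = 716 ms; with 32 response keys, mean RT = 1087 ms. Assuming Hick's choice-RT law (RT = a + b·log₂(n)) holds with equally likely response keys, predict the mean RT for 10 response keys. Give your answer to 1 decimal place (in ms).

829.2 ms

RT is linear in log₂ n, so two points fix the line:
  b = (1087 − 716) / (log₂ 32 − log₂ 6) = 371 / (5 − 2.5850) = 153.621 ms/bit
  a = 716 − 153.621 × 2.5850 = 318.896 ms
Then RT(10) = 318.896 + 153.621 × log₂ 10 = 318.896 + 153.621 × 3.3219 ≈ 829.213 ms.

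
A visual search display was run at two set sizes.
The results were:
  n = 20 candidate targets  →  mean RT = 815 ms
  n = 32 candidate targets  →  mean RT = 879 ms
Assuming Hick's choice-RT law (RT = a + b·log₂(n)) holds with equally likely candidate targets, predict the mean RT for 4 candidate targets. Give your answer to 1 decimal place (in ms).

595.8 ms

Fit slope and intercept:
  b = (879 − 815) / (log₂ 32 − log₂ 20) = 64 / (5 − 4.3219) = 94.385 ms/bit
  a = 815 − 94.385 × 4.3219 = 407.074 ms
Then RT(4) = 407.074 + 94.385 × log₂ 4 = 407.074 + 94.385 × 2 ≈ 595.844 ms.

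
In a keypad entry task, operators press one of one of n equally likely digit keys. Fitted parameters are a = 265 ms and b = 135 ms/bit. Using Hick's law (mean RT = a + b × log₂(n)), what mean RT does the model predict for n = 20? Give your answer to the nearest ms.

848 ms

log₂(20) = 4.3219 bits, so RT = 265 + 135 × 4.3219 ≈ 848.460 ms.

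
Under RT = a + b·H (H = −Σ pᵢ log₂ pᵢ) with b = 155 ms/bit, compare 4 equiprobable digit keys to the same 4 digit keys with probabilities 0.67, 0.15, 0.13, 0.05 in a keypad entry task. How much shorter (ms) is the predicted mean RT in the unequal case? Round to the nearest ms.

94 ms

Equiprobable entropy H₀ = log₂ 4 = 2.0000 bits.
Skewed entropy H = −Σ pᵢ log₂ pᵢ = 1.3964 bits.
ΔRT = b·(H₀ − H) = 155 × 0.6036 = 93.56 ms.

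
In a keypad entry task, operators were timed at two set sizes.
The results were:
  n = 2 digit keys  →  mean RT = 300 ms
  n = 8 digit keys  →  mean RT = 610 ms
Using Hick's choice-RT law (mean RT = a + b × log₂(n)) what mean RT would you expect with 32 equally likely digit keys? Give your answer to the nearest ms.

920 ms

RT is linear in log₂ n, so two points fix the line:
  b = (610 − 300) / (log₂ 8 − log₂ 2) = 310 / (3 − 1) = 155 ms/bit
  a = 300 − 155 × 1 = 145 ms
Then RT(32) = 145 + 155 × log₂ 32 = 145 + 155 × 5 ≈ 920.000 ms.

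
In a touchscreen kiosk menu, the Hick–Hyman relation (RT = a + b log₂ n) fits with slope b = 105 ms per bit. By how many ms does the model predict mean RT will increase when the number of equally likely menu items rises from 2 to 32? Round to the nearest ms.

420 ms

ΔRT = (a + b log₂ n₂) − (a + b log₂ n₁) = b·(log₂ n₂ − log₂ n₁).
log₂(32) − log₂(2) = log₂(32/2) = log₂(16) = 4.
ΔRT = 105 × 4.0000 = 420.000 ms.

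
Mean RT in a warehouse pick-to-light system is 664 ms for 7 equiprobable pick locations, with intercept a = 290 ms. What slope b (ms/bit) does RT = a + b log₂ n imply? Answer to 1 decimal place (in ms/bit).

b = (664 − 290) / log₂(7) = 374 / 2.8074 = 133.221 ms/bit.

133.2 ms/bit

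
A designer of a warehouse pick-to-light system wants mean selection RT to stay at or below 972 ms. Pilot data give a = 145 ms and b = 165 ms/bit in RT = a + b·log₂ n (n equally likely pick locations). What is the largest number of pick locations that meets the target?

32

Set 145 + 165·log₂ n ≤ 972 → log₂ n ≤ (972 − 145)/165 = 5.0121.
So n ≤ 2^5.0121 = 32.270; the largest integer n is 32.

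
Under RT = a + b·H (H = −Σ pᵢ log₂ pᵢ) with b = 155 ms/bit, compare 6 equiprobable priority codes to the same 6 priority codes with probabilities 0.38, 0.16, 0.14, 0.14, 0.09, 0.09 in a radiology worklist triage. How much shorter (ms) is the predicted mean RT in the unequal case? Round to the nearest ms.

Equiprobable entropy H₀ = log₂ 6 = 2.5850 bits.
Skewed entropy H = −Σ pᵢ log₂ pᵢ = 2.3730 bits.
ΔRT = b·(H₀ − H) = 155 × 0.2120 = 32.85 ms.

33 ms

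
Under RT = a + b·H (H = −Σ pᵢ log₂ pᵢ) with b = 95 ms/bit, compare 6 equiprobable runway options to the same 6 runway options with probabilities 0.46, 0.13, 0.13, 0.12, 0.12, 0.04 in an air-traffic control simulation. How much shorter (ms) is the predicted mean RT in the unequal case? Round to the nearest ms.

37 ms

Equiprobable entropy H₀ = log₂ 6 = 2.5850 bits.
Skewed entropy H = −Σ pᵢ log₂ pᵢ = 2.2005 bits.
ΔRT = b·(H₀ − H) = 95 × 0.3845 = 36.52 ms.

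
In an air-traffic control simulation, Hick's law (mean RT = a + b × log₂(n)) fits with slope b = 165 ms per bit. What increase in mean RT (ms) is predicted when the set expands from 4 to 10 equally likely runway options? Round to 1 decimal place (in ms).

The intercept a cancels: ΔRT = b·(log₂ n₂ − log₂ n₁) = b·log₂(n₂/n₁).
log₂(10) − log₂(4) = 3.3219 − 2 = 1.3219.
ΔRT = 165 × 1.3219 = 218.118 ms.

218.1 ms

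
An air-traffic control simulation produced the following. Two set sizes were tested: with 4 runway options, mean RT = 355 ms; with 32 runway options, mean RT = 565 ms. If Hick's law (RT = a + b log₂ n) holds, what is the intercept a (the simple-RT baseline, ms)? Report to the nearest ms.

Slope: b = (565 − 355) / (log₂ 32 − log₂ 4) = 210/3.0000 = 70 ms/bit.
Intercept: a = 355 − 70·log₂(4) = 215.000 ms.

215 ms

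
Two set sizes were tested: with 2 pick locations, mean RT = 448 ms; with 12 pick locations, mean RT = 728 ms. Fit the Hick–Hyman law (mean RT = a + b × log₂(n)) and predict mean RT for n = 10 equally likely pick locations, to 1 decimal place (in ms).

699.5 ms

RT is linear in log₂ n, so two points fix the line:
  b = (728 − 448) / (log₂ 12 − log₂ 2) = 280 / (3.5850 − 1) = 108.319 ms/bit
  a = 448 − 108.319 × 1 = 339.681 ms
Then RT(10) = 339.681 + 108.319 × log₂ 10 = 339.681 + 108.319 × 3.3219 ≈ 699.508 ms.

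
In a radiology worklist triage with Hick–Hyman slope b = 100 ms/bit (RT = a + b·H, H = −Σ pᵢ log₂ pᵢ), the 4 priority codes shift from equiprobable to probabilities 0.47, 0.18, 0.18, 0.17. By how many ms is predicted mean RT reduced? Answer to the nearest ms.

16 ms

The RT saving is b·ΔH. Equiprobable H₀ = log₂(4) = 2.0000 bits; with the given probabilities H = 1.8372 bits.
b·(H₀ − H) = 100 × (2.0000 − 1.8372) = 16.28 ms.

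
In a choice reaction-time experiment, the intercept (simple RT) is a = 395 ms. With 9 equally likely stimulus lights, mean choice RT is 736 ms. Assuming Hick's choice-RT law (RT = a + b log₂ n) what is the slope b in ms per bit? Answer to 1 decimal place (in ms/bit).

9 alternatives carry log₂ 9 = 3.1699 bits; the choice cost is 736 − 395 = 341 ms, so b = 341/3.1699 = 107.574 ms/bit.

107.6 ms/bit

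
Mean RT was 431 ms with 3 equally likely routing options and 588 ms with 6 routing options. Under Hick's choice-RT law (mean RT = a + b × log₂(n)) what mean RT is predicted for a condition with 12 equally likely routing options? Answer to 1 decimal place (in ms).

745.0 ms

RT is linear in log₂ n, so two points fix the line:
  b = (588 − 431) / (log₂ 6 − log₂ 3) = 157 / (2.5850 − 1.5850) = 157.000 ms/bit
  a = 431 − 157.000 × 1.5850 = 182.161 ms
Then RT(12) = 182.161 + 157.000 × log₂ 12 = 182.161 + 157.000 × 3.5850 ≈ 745.000 ms.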